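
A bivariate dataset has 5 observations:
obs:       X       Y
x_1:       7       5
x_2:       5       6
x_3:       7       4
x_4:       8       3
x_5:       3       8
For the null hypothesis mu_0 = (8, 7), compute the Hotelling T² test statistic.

Step 1 — sample mean vector:
  mean(X) = (7 + 5 + 7 + 8 + 3) / 5 = 30/5 = 6
  mean(Y) = (5 + 6 + 4 + 3 + 8) / 5 = 26/5 = 5.2
  x̄ = (6, 5.2),  deviation x̄ - mu_0 = (6, 5.2) - (8, 7) = (-2, -1.8).

Step 2 — sample covariance matrix, S[i,j] = (1/(n-1)) · Σ_k (x_{k,i} - mean_i) · (x_{k,j} - mean_j), divisor n-1 = 4:
  S[X,X] = ((1)·(1) + (-1)·(-1) + (1)·(1) + (2)·(2) + (-3)·(-3)) / 4 = 16/4 = 4
  S[X,Y] = ((1)·(-0.2) + (-1)·(0.8) + (1)·(-1.2) + (2)·(-2.2) + (-3)·(2.8)) / 4 = -15/4 = -3.75
  S[Y,Y] = ((-0.2)·(-0.2) + (0.8)·(0.8) + (-1.2)·(-1.2) + (-2.2)·(-2.2) + (2.8)·(2.8)) / 4 = 14.8/4 = 3.7
  S = [[4, -3.75],
 [-3.75, 3.7]].

Step 3 — invert S. det(S) = 4·3.7 - (-3.75)² = 0.7375.
  S^{-1} = (1/det) · [[d, -b], [-b, a]] = [[5.0169, 5.0847],
 [5.0847, 5.4237]].

Step 4 — quadratic form (x̄ - mu_0)^T · S^{-1} · (x̄ - mu_0):
  S^{-1} · (x̄ - mu_0) = (-19.1864, -19.9322),
  (x̄ - mu_0)^T · [...] = (-2)·(-19.1864) + (-1.8)·(-19.9322) = 74.2508.

Step 5 — scale by n: T² = 5 · 74.2508 = 371.2542.

T² ≈ 371.2542


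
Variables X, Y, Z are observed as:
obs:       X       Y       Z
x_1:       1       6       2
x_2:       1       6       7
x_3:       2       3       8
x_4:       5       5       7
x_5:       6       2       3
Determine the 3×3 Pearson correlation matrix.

Step 1 — column means:
  mean(X) = (1 + 1 + 2 + 5 + 6) / 5 = 15/5 = 3
  mean(Y) = (6 + 6 + 3 + 5 + 2) / 5 = 22/5 = 4.4
  mean(Z) = (2 + 7 + 8 + 7 + 3) / 5 = 27/5 = 5.4

Step 2 — sample variances and covariances s[i,j] = (1/(n-1)) · Σ_k (x_{k,i} - mean_i) · (x_{k,j} - mean_j), with n-1 = 4:
  s[X,X] = ((-2)·(-2) + (-2)·(-2) + (-1)·(-1) + (2)·(2) + (3)·(3)) / 4 = 22/4 = 5.5
  s[X,Y] = ((-2)·(1.6) + (-2)·(1.6) + (-1)·(-1.4) + (2)·(0.6) + (3)·(-2.4)) / 4 = -11/4 = -2.75
  s[X,Z] = ((-2)·(-3.4) + (-2)·(1.6) + (-1)·(2.6) + (2)·(1.6) + (3)·(-2.4)) / 4 = -3/4 = -0.75
  s[Y,Y] = ((1.6)·(1.6) + (1.6)·(1.6) + (-1.4)·(-1.4) + (0.6)·(0.6) + (-2.4)·(-2.4)) / 4 = 13.2/4 = 3.3
  s[Y,Z] = ((1.6)·(-3.4) + (1.6)·(1.6) + (-1.4)·(2.6) + (0.6)·(1.6) + (-2.4)·(-2.4)) / 4 = 0.2/4 = 0.05
  s[Z,Z] = ((-3.4)·(-3.4) + (1.6)·(1.6) + (2.6)·(2.6) + (1.6)·(1.6) + (-2.4)·(-2.4)) / 4 = 29.2/4 = 7.3
  Sample standard deviations s_i = √(s[i,i]):
  s(X) = √(5.5) = 2.3452
  s(Y) = √(3.3) = 1.8166
  s(Z) = √(7.3) = 2.7019

Step 3 — r_{ij} = s_{ij} / (s_i · s_j):
  r[X,X] = 1 (diagonal).
  r[X,Y] = -2.75 / (2.3452 · 1.8166) = -2.75 / 4.2603 = -0.6455
  r[X,Z] = -0.75 / (2.3452 · 2.7019) = -0.75 / 6.3364 = -0.1184
  r[Y,Y] = 1 (diagonal).
  r[Y,Z] = 0.05 / (1.8166 · 2.7019) = 0.05 / 4.9082 = 0.0102
  r[Z,Z] = 1 (diagonal).

R is symmetric with unit diagonal. Assembling:

R = [[1, -0.6455, -0.1184],
 [-0.6455, 1, 0.0102],
 [-0.1184, 0.0102, 1]]


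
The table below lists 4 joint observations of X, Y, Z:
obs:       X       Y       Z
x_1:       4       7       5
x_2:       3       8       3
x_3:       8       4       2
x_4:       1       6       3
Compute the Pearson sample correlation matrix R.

Step 1 — column means:
  mean(X) = (4 + 3 + 8 + 1) / 4 = 16/4 = 4
  mean(Y) = (7 + 8 + 4 + 6) / 4 = 25/4 = 6.25
  mean(Z) = (5 + 3 + 2 + 3) / 4 = 13/4 = 3.25

Step 2 — sample variances and covariances s[i,j] = (1/(n-1)) · Σ_k (x_{k,i} - mean_i) · (x_{k,j} - mean_j), with n-1 = 3:
  s[X,X] = ((0)·(0) + (-1)·(-1) + (4)·(4) + (-3)·(-3)) / 3 = 26/3 = 8.6667
  s[X,Y] = ((0)·(0.75) + (-1)·(1.75) + (4)·(-2.25) + (-3)·(-0.25)) / 3 = -10/3 = -3.3333
  s[X,Z] = ((0)·(1.75) + (-1)·(-0.25) + (4)·(-1.25) + (-3)·(-0.25)) / 3 = -4/3 = -1.3333
  s[Y,Y] = ((0.75)·(0.75) + (1.75)·(1.75) + (-2.25)·(-2.25) + (-0.25)·(-0.25)) / 3 = 8.75/3 = 2.9167
  s[Y,Z] = ((0.75)·(1.75) + (1.75)·(-0.25) + (-2.25)·(-1.25) + (-0.25)·(-0.25)) / 3 = 3.75/3 = 1.25
  s[Z,Z] = ((1.75)·(1.75) + (-0.25)·(-0.25) + (-1.25)·(-1.25) + (-0.25)·(-0.25)) / 3 = 4.75/3 = 1.5833
  Sample standard deviations s_i = √(s[i,i]):
  s(X) = √(8.6667) = 2.9439
  s(Y) = √(2.9167) = 1.7078
  s(Z) = √(1.5833) = 1.2583

Step 3 — r_{ij} = s_{ij} / (s_i · s_j):
  r[X,X] = 1 (diagonal).
  r[X,Y] = -3.3333 / (2.9439 · 1.7078) = -3.3333 / 5.0277 = -0.663
  r[X,Z] = -1.3333 / (2.9439 · 1.2583) = -1.3333 / 3.7044 = -0.3599
  r[Y,Y] = 1 (diagonal).
  r[Y,Z] = 1.25 / (1.7078 · 1.2583) = 1.25 / 2.149 = 0.5817
  r[Z,Z] = 1 (diagonal).

R is symmetric with unit diagonal. Assembling:

R = [[1, -0.663, -0.3599],
 [-0.663, 1, 0.5817],
 [-0.3599, 0.5817, 1]]


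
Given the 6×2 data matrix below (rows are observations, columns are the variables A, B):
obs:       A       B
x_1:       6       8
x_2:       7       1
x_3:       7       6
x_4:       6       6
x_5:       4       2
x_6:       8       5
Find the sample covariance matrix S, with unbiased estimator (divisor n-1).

Step 1 — column means:
  mean(A) = (6 + 7 + 7 + 6 + 4 + 8) / 6 = 38/6 = 6.3333
  mean(B) = (8 + 1 + 6 + 6 + 2 + 5) / 6 = 28/6 = 4.6667

Step 2 — sample covariance S[i,j] = (1/(n-1)) · Σ_k (x_{k,i} - mean_i) · (x_{k,j} - mean_j), with n-1 = 5.
  S[A,A] = ((-0.3333)·(-0.3333) + (0.6667)·(0.6667) + (0.6667)·(0.6667) + (-0.3333)·(-0.3333) + (-2.3333)·(-2.3333) + (1.6667)·(1.6667)) / 5 = 9.3333/5 = 1.8667
  S[A,B] = ((-0.3333)·(3.3333) + (0.6667)·(-3.6667) + (0.6667)·(1.3333) + (-0.3333)·(1.3333) + (-2.3333)·(-2.6667) + (1.6667)·(0.3333)) / 5 = 3.6667/5 = 0.7333
  S[B,B] = ((3.3333)·(3.3333) + (-3.6667)·(-3.6667) + (1.3333)·(1.3333) + (1.3333)·(1.3333) + (-2.6667)·(-2.6667) + (0.3333)·(0.3333)) / 5 = 35.3333/5 = 7.0667

S is symmetric (S[j,i] = S[i,j]). Assembling:

S = [[1.8667, 0.7333],
 [0.7333, 7.0667]]


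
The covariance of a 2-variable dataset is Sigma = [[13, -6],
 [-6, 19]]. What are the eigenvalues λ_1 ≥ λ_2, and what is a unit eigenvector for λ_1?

Step 1 — characteristic polynomial of 2×2 Sigma:
  det(Sigma - λI) = λ² - trace · λ + det = 0.
  trace = 13 + 19 = 32, det = 13·19 - (-6)² = 211.
Step 2 — discriminant:
  Δ = trace² - 4·det = 1024 - 844 = 180.
Step 3 — eigenvalues:
  λ = (trace ± √Δ)/2 = (32 ± 13.4164)/2,
  λ_1 = 22.7082,  λ_2 = 9.2918.

Step 4 — unit eigenvector for λ_1: solve (Sigma - λ_1 I)v = 0. First row:
  (13 - 22.7082)·v_x + (-6)·v_y = 0, i.e. (-9.7082)·v_x + (-6)·v_y = 0,
  so v ∝ (b, λ_1 - a) = (-6, 9.7082); multiply by -1 so the first entry is positive: u = (6, -9.7082).
  ||u|| = √((6)² + (-9.7082)²) = √(130.2492) ≈ 11.4127,
  v_1 = u/||u|| ≈ (0.5257, -0.8507) (||v_1|| = 1).

λ_1 = 22.7082,  λ_2 = 9.2918;  v_1 ≈ (0.5257, -0.8507)


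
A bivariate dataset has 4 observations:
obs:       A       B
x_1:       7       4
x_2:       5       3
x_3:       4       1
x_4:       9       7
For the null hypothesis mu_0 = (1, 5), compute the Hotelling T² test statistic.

Step 1 — sample mean vector:
  mean(A) = (7 + 5 + 4 + 9) / 4 = 25/4 = 6.25
  mean(B) = (4 + 3 + 1 + 7) / 4 = 15/4 = 3.75
  x̄ = (6.25, 3.75),  deviation x̄ - mu_0 = (6.25, 3.75) - (1, 5) = (5.25, -1.25).

Step 2 — sample covariance matrix, S[i,j] = (1/(n-1)) · Σ_k (x_{k,i} - mean_i) · (x_{k,j} - mean_j), divisor n-1 = 3:
  S[A,A] = ((0.75)·(0.75) + (-1.25)·(-1.25) + (-2.25)·(-2.25) + (2.75)·(2.75)) / 3 = 14.75/3 = 4.9167
  S[A,B] = ((0.75)·(0.25) + (-1.25)·(-0.75) + (-2.25)·(-2.75) + (2.75)·(3.25)) / 3 = 16.25/3 = 5.4167
  S[B,B] = ((0.25)·(0.25) + (-0.75)·(-0.75) + (-2.75)·(-2.75) + (3.25)·(3.25)) / 3 = 18.75/3 = 6.25
  S = [[4.9167, 5.4167],
 [5.4167, 6.25]].

Step 3 — invert S. det(S) = 4.9167·6.25 - (5.4167)² = 1.3889.
  S^{-1} = (1/det) · [[d, -b], [-b, a]] = [[4.5, -3.9],
 [-3.9, 3.54]].

Step 4 — quadratic form (x̄ - mu_0)^T · S^{-1} · (x̄ - mu_0):
  S^{-1} · (x̄ - mu_0) = (28.5, -24.9),
  (x̄ - mu_0)^T · [...] = (5.25)·(28.5) + (-1.25)·(-24.9) = 180.75.

Step 5 — scale by n: T² = 4 · 180.75 = 723.

T² ≈ 723


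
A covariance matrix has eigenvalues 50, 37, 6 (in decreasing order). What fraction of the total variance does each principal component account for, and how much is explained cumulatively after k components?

Step 1 — total variance = trace(Sigma) = Σ λ_i = 50 + 37 + 6 = 93.

Step 2 — fraction explained by component i = λ_i / Σ λ:
  PC1: 50/93 = 0.5376
  PC2: 37/93 = 0.3978
  PC3: 6/93 = 0.0645

Step 3 — cumulative fraction after k components = (λ_1 + ... + λ_k) / Σ λ:
  k = 1: 50/93 = 0.5376
  k = 2: (50 + 37)/93 = 87/93 = 0.9355
  k = 3: (50 + 37 + 6)/93 = 93/93 = 1

Summary (fraction, with percent):

explained: PC1 0.5376 (53.76%), PC2 0.3978 (39.78%), PC3 0.0645 (6.45%);  cumulative: 0.5376, 0.9355, 1


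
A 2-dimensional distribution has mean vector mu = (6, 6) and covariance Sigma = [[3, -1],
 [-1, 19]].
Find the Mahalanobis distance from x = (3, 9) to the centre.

Step 1 — centre the observation: (x - mu) = (-3, 3).

Step 2 — invert Sigma. det(Sigma) = 3·19 - (-1)² = 56.
  Sigma^{-1} = (1/det) · [[d, -b], [-b, a]] = [[0.3393, 0.0179],
 [0.0179, 0.0536]].

Step 3 — form the quadratic (x - mu)^T · Sigma^{-1} · (x - mu):
  Sigma^{-1} · (x - mu) = (-0.9643, 0.1071).
  (x - mu)^T · [Sigma^{-1} · (x - mu)] = (-3)·(-0.9643) + (3)·(0.1071) = 3.2143.

Step 4 — take square root: d = √(3.2143) ≈ 1.7928.

d(x, mu) = √(3.2143) ≈ 1.7928


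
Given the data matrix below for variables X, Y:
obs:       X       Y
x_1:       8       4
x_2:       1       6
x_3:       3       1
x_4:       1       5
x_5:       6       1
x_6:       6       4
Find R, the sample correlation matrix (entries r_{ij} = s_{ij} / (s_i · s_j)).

Step 1 — column means:
  mean(X) = (8 + 1 + 3 + 1 + 6 + 6) / 6 = 25/6 = 4.1667
  mean(Y) = (4 + 6 + 1 + 5 + 1 + 4) / 6 = 21/6 = 3.5

Step 2 — sample variances and covariances s[i,j] = (1/(n-1)) · Σ_k (x_{k,i} - mean_i) · (x_{k,j} - mean_j), with n-1 = 5:
  s[X,X] = ((3.8333)·(3.8333) + (-3.1667)·(-3.1667) + (-1.1667)·(-1.1667) + (-3.1667)·(-3.1667) + (1.8333)·(1.8333) + (1.8333)·(1.8333)) / 5 = 42.8333/5 = 8.5667
  s[X,Y] = ((3.8333)·(0.5) + (-3.1667)·(2.5) + (-1.1667)·(-2.5) + (-3.1667)·(1.5) + (1.8333)·(-2.5) + (1.8333)·(0.5)) / 5 = -11.5/5 = -2.3
  s[Y,Y] = ((0.5)·(0.5) + (2.5)·(2.5) + (-2.5)·(-2.5) + (1.5)·(1.5) + (-2.5)·(-2.5) + (0.5)·(0.5)) / 5 = 21.5/5 = 4.3
  Sample standard deviations s_i = √(s[i,i]):
  s(X) = √(8.5667) = 2.9269
  s(Y) = √(4.3) = 2.0736

Step 3 — r_{ij} = s_{ij} / (s_i · s_j):
  r[X,X] = 1 (diagonal).
  r[X,Y] = -2.3 / (2.9269 · 2.0736) = -2.3 / 6.0693 = -0.379
  r[Y,Y] = 1 (diagonal).

R is symmetric with unit diagonal. Assembling:

R = [[1, -0.379],
 [-0.379, 1]]


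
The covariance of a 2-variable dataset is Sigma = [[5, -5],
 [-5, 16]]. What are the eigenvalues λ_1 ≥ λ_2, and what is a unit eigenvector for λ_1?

Step 1 — characteristic polynomial of 2×2 Sigma:
  det(Sigma - λI) = λ² - trace · λ + det = 0.
  trace = 5 + 16 = 21, det = 5·16 - (-5)² = 55.
Step 2 — discriminant:
  Δ = trace² - 4·det = 441 - 220 = 221.
Step 3 — eigenvalues:
  λ = (trace ± √Δ)/2 = (21 ± 14.8661)/2,
  λ_1 = 17.933,  λ_2 = 3.067.

Step 4 — unit eigenvector for λ_1: solve (Sigma - λ_1 I)v = 0. First row:
  (5 - 17.933)·v_x + (-5)·v_y = 0, i.e. (-12.933)·v_x + (-5)·v_y = 0,
  so v ∝ (b, λ_1 - a) = (-5, 12.933); multiply by -1 so the first entry is positive: u = (5, -12.933).
  ||u|| = √((5)² + (-12.933)²) = √(192.2634) ≈ 13.8659,
  v_1 = u/||u|| ≈ (0.3606, -0.9327) (||v_1|| = 1).

λ_1 = 17.933,  λ_2 = 3.067;  v_1 ≈ (0.3606, -0.9327)


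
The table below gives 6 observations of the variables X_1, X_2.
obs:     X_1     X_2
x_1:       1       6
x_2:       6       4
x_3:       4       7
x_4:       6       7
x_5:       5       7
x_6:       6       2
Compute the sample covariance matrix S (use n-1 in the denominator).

Step 1 — column means:
  mean(X_1) = (1 + 6 + 4 + 6 + 5 + 6) / 6 = 28/6 = 4.6667
  mean(X_2) = (6 + 4 + 7 + 7 + 7 + 2) / 6 = 33/6 = 5.5

Step 2 — sample covariance S[i,j] = (1/(n-1)) · Σ_k (x_{k,i} - mean_i) · (x_{k,j} - mean_j), with n-1 = 5.
  S[X_1,X_1] = ((-3.6667)·(-3.6667) + (1.3333)·(1.3333) + (-0.6667)·(-0.6667) + (1.3333)·(1.3333) + (0.3333)·(0.3333) + (1.3333)·(1.3333)) / 5 = 19.3333/5 = 3.8667
  S[X_1,X_2] = ((-3.6667)·(0.5) + (1.3333)·(-1.5) + (-0.6667)·(1.5) + (1.3333)·(1.5) + (0.3333)·(1.5) + (1.3333)·(-3.5)) / 5 = -7/5 = -1.4
  S[X_2,X_2] = ((0.5)·(0.5) + (-1.5)·(-1.5) + (1.5)·(1.5) + (1.5)·(1.5) + (1.5)·(1.5) + (-3.5)·(-3.5)) / 5 = 21.5/5 = 4.3

S is symmetric (S[j,i] = S[i,j]). Assembling:

S = [[3.8667, -1.4],
 [-1.4, 4.3]]


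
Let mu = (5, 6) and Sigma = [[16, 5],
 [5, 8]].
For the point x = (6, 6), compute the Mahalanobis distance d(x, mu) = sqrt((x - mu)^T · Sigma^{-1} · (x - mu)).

Step 1 — centre the observation: (x - mu) = (1, 0).

Step 2 — invert Sigma. det(Sigma) = 16·8 - (5)² = 103.
  Sigma^{-1} = (1/det) · [[d, -b], [-b, a]] = [[0.0777, -0.0485],
 [-0.0485, 0.1553]].

Step 3 — form the quadratic (x - mu)^T · Sigma^{-1} · (x - mu):
  Sigma^{-1} · (x - mu) = (0.0777, -0.0485).
  (x - mu)^T · [Sigma^{-1} · (x - mu)] = (1)·(0.0777) + (0)·(-0.0485) = 0.0777.

Step 4 — take square root: d = √(0.0777) ≈ 0.2787.

d(x, mu) = √(0.0777) ≈ 0.2787


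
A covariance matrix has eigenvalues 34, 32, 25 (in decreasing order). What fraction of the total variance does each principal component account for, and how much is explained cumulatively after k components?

Step 1 — total variance = trace(Sigma) = Σ λ_i = 34 + 32 + 25 = 91.

Step 2 — fraction explained by component i = λ_i / Σ λ:
  PC1: 34/91 = 0.3736
  PC2: 32/91 = 0.3516
  PC3: 25/91 = 0.2747

Step 3 — cumulative fraction after k components = (λ_1 + ... + λ_k) / Σ λ:
  k = 1: 34/91 = 0.3736
  k = 2: (34 + 32)/91 = 66/91 = 0.7253
  k = 3: (34 + 32 + 25)/91 = 91/91 = 1

Summary (fraction, with percent):

explained: PC1 0.3736 (37.36%), PC2 0.3516 (35.16%), PC3 0.2747 (27.47%);  cumulative: 0.3736, 0.7253, 1


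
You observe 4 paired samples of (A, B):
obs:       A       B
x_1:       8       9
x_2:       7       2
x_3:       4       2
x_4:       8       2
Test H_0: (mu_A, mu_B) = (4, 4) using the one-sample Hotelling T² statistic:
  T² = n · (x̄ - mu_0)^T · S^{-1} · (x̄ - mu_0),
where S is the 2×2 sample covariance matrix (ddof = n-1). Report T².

Step 1 — sample mean vector:
  mean(A) = (8 + 7 + 4 + 8) / 4 = 27/4 = 6.75
  mean(B) = (9 + 2 + 2 + 2) / 4 = 15/4 = 3.75
  x̄ = (6.75, 3.75),  deviation x̄ - mu_0 = (6.75, 3.75) - (4, 4) = (2.75, -0.25).

Step 2 — sample covariance matrix, S[i,j] = (1/(n-1)) · Σ_k (x_{k,i} - mean_i) · (x_{k,j} - mean_j), divisor n-1 = 3:
  S[A,A] = ((1.25)·(1.25) + (0.25)·(0.25) + (-2.75)·(-2.75) + (1.25)·(1.25)) / 3 = 10.75/3 = 3.5833
  S[A,B] = ((1.25)·(5.25) + (0.25)·(-1.75) + (-2.75)·(-1.75) + (1.25)·(-1.75)) / 3 = 8.75/3 = 2.9167
  S[B,B] = ((5.25)·(5.25) + (-1.75)·(-1.75) + (-1.75)·(-1.75) + (-1.75)·(-1.75)) / 3 = 36.75/3 = 12.25
  S = [[3.5833, 2.9167],
 [2.9167, 12.25]].

Step 3 — invert S. det(S) = 3.5833·12.25 - (2.9167)² = 35.3889.
  S^{-1} = (1/det) · [[d, -b], [-b, a]] = [[0.3462, -0.0824],
 [-0.0824, 0.1013]].

Step 4 — quadratic form (x̄ - mu_0)^T · S^{-1} · (x̄ - mu_0):
  S^{-1} · (x̄ - mu_0) = (0.9725, -0.252),
  (x̄ - mu_0)^T · [...] = (2.75)·(0.9725) + (-0.25)·(-0.252) = 2.7374.

Step 5 — scale by n: T² = 4 · 2.7374 = 10.9498.

T² ≈ 10.9498


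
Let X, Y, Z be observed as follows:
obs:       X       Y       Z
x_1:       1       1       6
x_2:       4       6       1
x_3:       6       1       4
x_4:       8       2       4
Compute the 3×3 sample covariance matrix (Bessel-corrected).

Step 1 — column means:
  mean(X) = (1 + 4 + 6 + 8) / 4 = 19/4 = 4.75
  mean(Y) = (1 + 6 + 1 + 2) / 4 = 10/4 = 2.5
  mean(Z) = (6 + 1 + 4 + 4) / 4 = 15/4 = 3.75

Step 2 — sample covariance S[i,j] = (1/(n-1)) · Σ_k (x_{k,i} - mean_i) · (x_{k,j} - mean_j), with n-1 = 3.
  S[X,X] = ((-3.75)·(-3.75) + (-0.75)·(-0.75) + (1.25)·(1.25) + (3.25)·(3.25)) / 3 = 26.75/3 = 8.9167
  S[X,Y] = ((-3.75)·(-1.5) + (-0.75)·(3.5) + (1.25)·(-1.5) + (3.25)·(-0.5)) / 3 = -0.5/3 = -0.1667
  S[X,Z] = ((-3.75)·(2.25) + (-0.75)·(-2.75) + (1.25)·(0.25) + (3.25)·(0.25)) / 3 = -5.25/3 = -1.75
  S[Y,Y] = ((-1.5)·(-1.5) + (3.5)·(3.5) + (-1.5)·(-1.5) + (-0.5)·(-0.5)) / 3 = 17/3 = 5.6667
  S[Y,Z] = ((-1.5)·(2.25) + (3.5)·(-2.75) + (-1.5)·(0.25) + (-0.5)·(0.25)) / 3 = -13.5/3 = -4.5
  S[Z,Z] = ((2.25)·(2.25) + (-2.75)·(-2.75) + (0.25)·(0.25) + (0.25)·(0.25)) / 3 = 12.75/3 = 4.25

S is symmetric (S[j,i] = S[i,j]). Assembling:

S = [[8.9167, -0.1667, -1.75],
 [-0.1667, 5.6667, -4.5],
 [-1.75, -4.5, 4.25]]


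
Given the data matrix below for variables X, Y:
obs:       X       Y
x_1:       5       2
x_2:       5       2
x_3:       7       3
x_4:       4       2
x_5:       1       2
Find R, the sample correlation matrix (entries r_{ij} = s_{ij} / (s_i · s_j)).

Step 1 — column means:
  mean(X) = (5 + 5 + 7 + 4 + 1) / 5 = 22/5 = 4.4
  mean(Y) = (2 + 2 + 3 + 2 + 2) / 5 = 11/5 = 2.2

Step 2 — sample variances and covariances s[i,j] = (1/(n-1)) · Σ_k (x_{k,i} - mean_i) · (x_{k,j} - mean_j), with n-1 = 4:
  s[X,X] = ((0.6)·(0.6) + (0.6)·(0.6) + (2.6)·(2.6) + (-0.4)·(-0.4) + (-3.4)·(-3.4)) / 4 = 19.2/4 = 4.8
  s[X,Y] = ((0.6)·(-0.2) + (0.6)·(-0.2) + (2.6)·(0.8) + (-0.4)·(-0.2) + (-3.4)·(-0.2)) / 4 = 2.6/4 = 0.65
  s[Y,Y] = ((-0.2)·(-0.2) + (-0.2)·(-0.2) + (0.8)·(0.8) + (-0.2)·(-0.2) + (-0.2)·(-0.2)) / 4 = 0.8/4 = 0.2
  Sample standard deviations s_i = √(s[i,i]):
  s(X) = √(4.8) = 2.1909
  s(Y) = √(0.2) = 0.4472

Step 3 — r_{ij} = s_{ij} / (s_i · s_j):
  r[X,X] = 1 (diagonal).
  r[X,Y] = 0.65 / (2.1909 · 0.4472) = 0.65 / 0.9798 = 0.6634
  r[Y,Y] = 1 (diagonal).

R is symmetric with unit diagonal. Assembling:

R = [[1, 0.6634],
 [0.6634, 1]]


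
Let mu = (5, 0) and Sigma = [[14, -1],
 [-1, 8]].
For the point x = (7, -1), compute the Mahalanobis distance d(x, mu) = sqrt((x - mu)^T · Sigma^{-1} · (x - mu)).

Step 1 — centre the observation: (x - mu) = (2, -1).

Step 2 — invert Sigma. det(Sigma) = 14·8 - (-1)² = 111.
  Sigma^{-1} = (1/det) · [[d, -b], [-b, a]] = [[0.0721, 0.009],
 [0.009, 0.1261]].

Step 3 — form the quadratic (x - mu)^T · Sigma^{-1} · (x - mu):
  Sigma^{-1} · (x - mu) = (0.1351, -0.1081).
  (x - mu)^T · [Sigma^{-1} · (x - mu)] = (2)·(0.1351) + (-1)·(-0.1081) = 0.3784.

Step 4 — take square root: d = √(0.3784) ≈ 0.6151.

d(x, mu) = √(0.3784) ≈ 0.6151


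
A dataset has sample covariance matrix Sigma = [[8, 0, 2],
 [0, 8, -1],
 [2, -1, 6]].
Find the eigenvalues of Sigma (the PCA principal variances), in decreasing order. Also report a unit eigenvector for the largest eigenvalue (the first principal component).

Step 1 — characteristic polynomial p(λ) = det(λI - Sigma) = λ³ - tr·λ² + c_1·λ - det, where tr = trace, c_1 = sum of the principal 2×2 minors, det = det(Sigma):
  tr = 8 + 8 + 6 = 22,
  c_1 = (8·8 - (0)²) + (8·6 - (2)²) + (8·6 - (-1)²) = 64 + 44 + 47 = 155,
  det = 8·(8·6 - (-1)²) - (0)·((0)·6 - (-1)·(2)) + (2)·((0)·(-1) - 8·(2)) = 8·(47) - (0)·(2) + (2)·(-16) = 344.
  So p(λ) = λ³ - 22λ² + 155λ - 344.
Step 2 — look for an integer root (rational root theorem: any rational root is an integer divisor of 344). Testing λ = 8:
  p(8) = 512 - 1408 + 1240 - 344 = 0  ✓
  Dividing out (λ - 8): p(λ) = (λ - 8)(λ² - 14λ + 43).
Step 3 — remaining eigenvalues from the quadratic λ² - 14λ + 43 = 0:
  Δ = 14² - 4·43 = 196 - 172 = 24,  λ = (14 ± √24)/2 = (14 ± 4.899)/2 ≈ 9.4495 or 4.5505.
  Sorted: λ_1 = 9.4495,  λ_2 = 8,  λ_3 = 4.5505  (check: sum = 22 = tr ✓).

Step 4 — unit eigenvector for λ_1 ≈ 9.4495: v spans the null space of (Sigma - λ_1 I), whose rows are
  r_1 = (-1.4495, 0, 2),  r_2 = (0, -1.4495, -1),  r_3 = (2, -1, -3.4495).
  v is orthogonal to every row, so take v ∝ r_1 × r_2 = ((0)·(-1) - (2)·(-1.4495), (2)·(0) - (-1.4495)·(-1), (-1.4495)·(-1.4495) - (0)·(0)) ≈ (2.899, -1.4495, 2.101).
  Let u = (2.899, -1.4495, 2.101).
  ||u|| = √((2.899)² + (-1.4495)² + (2.101)²) = √(14.9194) ≈ 3.8626,  v_1 = u/||u|| ≈ (0.7505, -0.3753, 0.5439) (||v_1|| = 1).

λ_1 = 9.4495,  λ_2 = 8,  λ_3 = 4.5505;  v_1 ≈ (0.7505, -0.3753, 0.5439)


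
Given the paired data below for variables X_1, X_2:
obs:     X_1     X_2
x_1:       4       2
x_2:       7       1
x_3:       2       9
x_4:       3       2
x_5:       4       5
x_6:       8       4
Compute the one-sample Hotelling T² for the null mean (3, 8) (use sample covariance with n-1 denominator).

Step 1 — sample mean vector:
  mean(X_1) = (4 + 7 + 2 + 3 + 4 + 8) / 6 = 28/6 = 4.6667
  mean(X_2) = (2 + 1 + 9 + 2 + 5 + 4) / 6 = 23/6 = 3.8333
  x̄ = (4.6667, 3.8333),  deviation x̄ - mu_0 = (4.6667, 3.8333) - (3, 8) = (1.6667, -4.1667).

Step 2 — sample covariance matrix, S[i,j] = (1/(n-1)) · Σ_k (x_{k,i} - mean_i) · (x_{k,j} - mean_j), divisor n-1 = 5:
  S[X_1,X_1] = ((-0.6667)·(-0.6667) + (2.3333)·(2.3333) + (-2.6667)·(-2.6667) + (-1.6667)·(-1.6667) + (-0.6667)·(-0.6667) + (3.3333)·(3.3333)) / 5 = 27.3333/5 = 5.4667
  S[X_1,X_2] = ((-0.6667)·(-1.8333) + (2.3333)·(-2.8333) + (-2.6667)·(5.1667) + (-1.6667)·(-1.8333) + (-0.6667)·(1.1667) + (3.3333)·(0.1667)) / 5 = -16.3333/5 = -3.2667
  S[X_2,X_2] = ((-1.8333)·(-1.8333) + (-2.8333)·(-2.8333) + (5.1667)·(5.1667) + (-1.8333)·(-1.8333) + (1.1667)·(1.1667) + (0.1667)·(0.1667)) / 5 = 42.8333/5 = 8.5667
  S = [[5.4667, -3.2667],
 [-3.2667, 8.5667]].

Step 3 — invert S. det(S) = 5.4667·8.5667 - (-3.2667)² = 36.16.
  S^{-1} = (1/det) · [[d, -b], [-b, a]] = [[0.2369, 0.0903],
 [0.0903, 0.1512]].

Step 4 — quadratic form (x̄ - mu_0)^T · S^{-1} · (x̄ - mu_0):
  S^{-1} · (x̄ - mu_0) = (0.0184, -0.4794),
  (x̄ - mu_0)^T · [...] = (1.6667)·(0.0184) + (-4.1667)·(-0.4794) = 2.028.

Step 5 — scale by n: T² = 6 · 2.028 = 12.1681.

T² ≈ 12.1681


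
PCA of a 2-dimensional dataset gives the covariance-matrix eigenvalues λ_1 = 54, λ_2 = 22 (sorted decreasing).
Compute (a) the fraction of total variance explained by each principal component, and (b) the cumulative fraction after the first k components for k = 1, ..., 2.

Step 1 — total variance = trace(Sigma) = Σ λ_i = 54 + 22 = 76.

Step 2 — fraction explained by component i = λ_i / Σ λ:
  PC1: 54/76 = 0.7105
  PC2: 22/76 = 0.2895

Step 3 — cumulative fraction after k components = (λ_1 + ... + λ_k) / Σ λ:
  k = 1: 54/76 = 0.7105
  k = 2: (54 + 22)/76 = 76/76 = 1

Summary (fraction, with percent):

explained: PC1 0.7105 (71.05%), PC2 0.2895 (28.95%);  cumulative: 0.7105, 1


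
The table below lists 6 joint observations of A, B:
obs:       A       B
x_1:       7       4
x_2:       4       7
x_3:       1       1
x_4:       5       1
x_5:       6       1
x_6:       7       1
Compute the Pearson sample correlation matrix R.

Step 1 — column means:
  mean(A) = (7 + 4 + 1 + 5 + 6 + 7) / 6 = 30/6 = 5
  mean(B) = (4 + 7 + 1 + 1 + 1 + 1) / 6 = 15/6 = 2.5

Step 2 — sample variances and covariances s[i,j] = (1/(n-1)) · Σ_k (x_{k,i} - mean_i) · (x_{k,j} - mean_j), with n-1 = 5:
  s[A,A] = ((2)·(2) + (-1)·(-1) + (-4)·(-4) + (0)·(0) + (1)·(1) + (2)·(2)) / 5 = 26/5 = 5.2
  s[A,B] = ((2)·(1.5) + (-1)·(4.5) + (-4)·(-1.5) + (0)·(-1.5) + (1)·(-1.5) + (2)·(-1.5)) / 5 = 0/5 = 0
  s[B,B] = ((1.5)·(1.5) + (4.5)·(4.5) + (-1.5)·(-1.5) + (-1.5)·(-1.5) + (-1.5)·(-1.5) + (-1.5)·(-1.5)) / 5 = 31.5/5 = 6.3
  Sample standard deviations s_i = √(s[i,i]):
  s(A) = √(5.2) = 2.2804
  s(B) = √(6.3) = 2.51

Step 3 — r_{ij} = s_{ij} / (s_i · s_j):
  r[A,A] = 1 (diagonal).
  r[A,B] = 0 / (2.2804 · 2.51) = 0 / 5.7236 = 0
  r[B,B] = 1 (diagonal).

R is symmetric with unit diagonal. Assembling:

R = [[1, 0],
 [0, 1]]


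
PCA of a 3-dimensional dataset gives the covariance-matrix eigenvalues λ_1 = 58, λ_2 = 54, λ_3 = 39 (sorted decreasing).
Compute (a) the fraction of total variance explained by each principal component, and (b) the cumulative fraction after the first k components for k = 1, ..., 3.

Step 1 — total variance = trace(Sigma) = Σ λ_i = 58 + 54 + 39 = 151.

Step 2 — fraction explained by component i = λ_i / Σ λ:
  PC1: 58/151 = 0.3841
  PC2: 54/151 = 0.3576
  PC3: 39/151 = 0.2583

Step 3 — cumulative fraction after k components = (λ_1 + ... + λ_k) / Σ λ:
  k = 1: 58/151 = 0.3841
  k = 2: (58 + 54)/151 = 112/151 = 0.7417
  k = 3: (58 + 54 + 39)/151 = 151/151 = 1

Summary (fraction, with percent):

explained: PC1 0.3841 (38.41%), PC2 0.3576 (35.76%), PC3 0.2583 (25.83%);  cumulative: 0.3841, 0.7417, 1


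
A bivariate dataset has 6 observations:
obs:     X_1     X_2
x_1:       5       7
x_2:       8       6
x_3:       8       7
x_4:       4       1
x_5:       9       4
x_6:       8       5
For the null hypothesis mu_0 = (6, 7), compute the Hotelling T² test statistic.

Step 1 — sample mean vector:
  mean(X_1) = (5 + 8 + 8 + 4 + 9 + 8) / 6 = 42/6 = 7
  mean(X_2) = (7 + 6 + 7 + 1 + 4 + 5) / 6 = 30/6 = 5
  x̄ = (7, 5),  deviation x̄ - mu_0 = (7, 5) - (6, 7) = (1, -2).

Step 2 — sample covariance matrix, S[i,j] = (1/(n-1)) · Σ_k (x_{k,i} - mean_i) · (x_{k,j} - mean_j), divisor n-1 = 5:
  S[X_1,X_1] = ((-2)·(-2) + (1)·(1) + (1)·(1) + (-3)·(-3) + (2)·(2) + (1)·(1)) / 5 = 20/5 = 4
  S[X_1,X_2] = ((-2)·(2) + (1)·(1) + (1)·(2) + (-3)·(-4) + (2)·(-1) + (1)·(0)) / 5 = 9/5 = 1.8
  S[X_2,X_2] = ((2)·(2) + (1)·(1) + (2)·(2) + (-4)·(-4) + (-1)·(-1) + (0)·(0)) / 5 = 26/5 = 5.2
  S = [[4, 1.8],
 [1.8, 5.2]].

Step 3 — invert S. det(S) = 4·5.2 - (1.8)² = 17.56.
  S^{-1} = (1/det) · [[d, -b], [-b, a]] = [[0.2961, -0.1025],
 [-0.1025, 0.2278]].

Step 4 — quadratic form (x̄ - mu_0)^T · S^{-1} · (x̄ - mu_0):
  S^{-1} · (x̄ - mu_0) = (0.5011, -0.5581),
  (x̄ - mu_0)^T · [...] = (1)·(0.5011) + (-2)·(-0.5581) = 1.6173.

Step 5 — scale by n: T² = 6 · 1.6173 = 9.7039.

T² ≈ 9.7039


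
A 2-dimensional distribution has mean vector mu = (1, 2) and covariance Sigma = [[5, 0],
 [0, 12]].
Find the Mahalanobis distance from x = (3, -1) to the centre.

Step 1 — centre the observation: (x - mu) = (2, -3).

Step 2 — invert Sigma. det(Sigma) = 5·12 - (0)² = 60.
  Sigma^{-1} = (1/det) · [[d, -b], [-b, a]] = [[0.2, 0],
 [0, 0.0833]].

Step 3 — form the quadratic (x - mu)^T · Sigma^{-1} · (x - mu):
  Sigma^{-1} · (x - mu) = (0.4, -0.25).
  (x - mu)^T · [Sigma^{-1} · (x - mu)] = (2)·(0.4) + (-3)·(-0.25) = 1.55.

Step 4 — take square root: d = √(1.55) ≈ 1.245.

d(x, mu) = √(1.55) ≈ 1.245


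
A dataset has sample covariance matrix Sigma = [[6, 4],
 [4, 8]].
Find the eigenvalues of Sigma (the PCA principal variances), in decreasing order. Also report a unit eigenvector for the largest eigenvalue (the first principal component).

Step 1 — characteristic polynomial of 2×2 Sigma:
  det(Sigma - λI) = λ² - trace · λ + det = 0.
  trace = 6 + 8 = 14, det = 6·8 - (4)² = 32.
Step 2 — discriminant:
  Δ = trace² - 4·det = 196 - 128 = 68.
Step 3 — eigenvalues:
  λ = (trace ± √Δ)/2 = (14 ± 8.2462)/2,
  λ_1 = 11.1231,  λ_2 = 2.8769.

Step 4 — unit eigenvector for λ_1: solve (Sigma - λ_1 I)v = 0. First row:
  (6 - 11.1231)·v_x + (4)·v_y = 0, i.e. (-5.1231)·v_x + (4)·v_y = 0,
  so v ∝ (b, λ_1 - a) = (4, 5.1231) = u.
  ||u|| = √((4)² + (5.1231)²) = √(42.2462) ≈ 6.4997,
  v_1 = u/||u|| ≈ (0.6154, 0.7882) (||v_1|| = 1).

λ_1 = 11.1231,  λ_2 = 2.8769;  v_1 ≈ (0.6154, 0.7882)


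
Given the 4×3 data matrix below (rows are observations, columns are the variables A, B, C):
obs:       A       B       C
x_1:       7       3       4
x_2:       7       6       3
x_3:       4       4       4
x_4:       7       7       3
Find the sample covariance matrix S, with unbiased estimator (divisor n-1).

Step 1 — column means:
  mean(A) = (7 + 7 + 4 + 7) / 4 = 25/4 = 6.25
  mean(B) = (3 + 6 + 4 + 7) / 4 = 20/4 = 5
  mean(C) = (4 + 3 + 4 + 3) / 4 = 14/4 = 3.5

Step 2 — sample covariance S[i,j] = (1/(n-1)) · Σ_k (x_{k,i} - mean_i) · (x_{k,j} - mean_j), with n-1 = 3.
  S[A,A] = ((0.75)·(0.75) + (0.75)·(0.75) + (-2.25)·(-2.25) + (0.75)·(0.75)) / 3 = 6.75/3 = 2.25
  S[A,B] = ((0.75)·(-2) + (0.75)·(1) + (-2.25)·(-1) + (0.75)·(2)) / 3 = 3/3 = 1
  S[A,C] = ((0.75)·(0.5) + (0.75)·(-0.5) + (-2.25)·(0.5) + (0.75)·(-0.5)) / 3 = -1.5/3 = -0.5
  S[B,B] = ((-2)·(-2) + (1)·(1) + (-1)·(-1) + (2)·(2)) / 3 = 10/3 = 3.3333
  S[B,C] = ((-2)·(0.5) + (1)·(-0.5) + (-1)·(0.5) + (2)·(-0.5)) / 3 = -3/3 = -1
  S[C,C] = ((0.5)·(0.5) + (-0.5)·(-0.5) + (0.5)·(0.5) + (-0.5)·(-0.5)) / 3 = 1/3 = 0.3333

S is symmetric (S[j,i] = S[i,j]). Assembling:

S = [[2.25, 1, -0.5],
 [1, 3.3333, -1],
 [-0.5, -1, 0.3333]]


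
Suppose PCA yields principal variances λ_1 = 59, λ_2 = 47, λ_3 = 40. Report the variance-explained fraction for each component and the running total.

Step 1 — total variance = trace(Sigma) = Σ λ_i = 59 + 47 + 40 = 146.

Step 2 — fraction explained by component i = λ_i / Σ λ:
  PC1: 59/146 = 0.4041
  PC2: 47/146 = 0.3219
  PC3: 40/146 = 0.274

Step 3 — cumulative fraction after k components = (λ_1 + ... + λ_k) / Σ λ:
  k = 1: 59/146 = 0.4041
  k = 2: (59 + 47)/146 = 106/146 = 0.726
  k = 3: (59 + 47 + 40)/146 = 146/146 = 1

Summary (fraction, with percent):

explained: PC1 0.4041 (40.41%), PC2 0.3219 (32.19%), PC3 0.274 (27.4%);  cumulative: 0.4041, 0.726, 1


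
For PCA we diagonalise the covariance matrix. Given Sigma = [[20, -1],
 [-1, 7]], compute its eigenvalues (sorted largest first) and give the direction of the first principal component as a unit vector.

Step 1 — characteristic polynomial of 2×2 Sigma:
  det(Sigma - λI) = λ² - trace · λ + det = 0.
  trace = 20 + 7 = 27, det = 20·7 - (-1)² = 139.
Step 2 — discriminant:
  Δ = trace² - 4·det = 729 - 556 = 173.
Step 3 — eigenvalues:
  λ = (trace ± √Δ)/2 = (27 ± 13.1529)/2,
  λ_1 = 20.0765,  λ_2 = 6.9235.

Step 4 — unit eigenvector for λ_1: solve (Sigma - λ_1 I)v = 0. First row:
  (20 - 20.0765)·v_x + (-1)·v_y = 0, i.e. (-0.0765)·v_x + (-1)·v_y = 0,
  so v ∝ (b, λ_1 - a) = (-1, 0.0765); multiply by -1 so the first entry is positive: u = (1, -0.0765).
  ||u|| = √((1)² + (-0.0765)²) = √(1.0058) ≈ 1.0029,
  v_1 = u/||u|| ≈ (0.9971, -0.0763) (||v_1|| = 1).

λ_1 = 20.0765,  λ_2 = 6.9235;  v_1 ≈ (0.9971, -0.0763)


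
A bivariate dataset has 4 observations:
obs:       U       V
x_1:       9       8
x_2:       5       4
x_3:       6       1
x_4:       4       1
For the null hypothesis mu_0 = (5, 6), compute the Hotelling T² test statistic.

Step 1 — sample mean vector:
  mean(U) = (9 + 5 + 6 + 4) / 4 = 24/4 = 6
  mean(V) = (8 + 4 + 1 + 1) / 4 = 14/4 = 3.5
  x̄ = (6, 3.5),  deviation x̄ - mu_0 = (6, 3.5) - (5, 6) = (1, -2.5).

Step 2 — sample covariance matrix, S[i,j] = (1/(n-1)) · Σ_k (x_{k,i} - mean_i) · (x_{k,j} - mean_j), divisor n-1 = 3:
  S[U,U] = ((3)·(3) + (-1)·(-1) + (0)·(0) + (-2)·(-2)) / 3 = 14/3 = 4.6667
  S[U,V] = ((3)·(4.5) + (-1)·(0.5) + (0)·(-2.5) + (-2)·(-2.5)) / 3 = 18/3 = 6
  S[V,V] = ((4.5)·(4.5) + (0.5)·(0.5) + (-2.5)·(-2.5) + (-2.5)·(-2.5)) / 3 = 33/3 = 11
  S = [[4.6667, 6],
 [6, 11]].

Step 3 — invert S. det(S) = 4.6667·11 - (6)² = 15.3333.
  S^{-1} = (1/det) · [[d, -b], [-b, a]] = [[0.7174, -0.3913],
 [-0.3913, 0.3043]].

Step 4 — quadratic form (x̄ - mu_0)^T · S^{-1} · (x̄ - mu_0):
  S^{-1} · (x̄ - mu_0) = (1.6957, -1.1522),
  (x̄ - mu_0)^T · [...] = (1)·(1.6957) + (-2.5)·(-1.1522) = 4.5761.

Step 5 — scale by n: T² = 4 · 4.5761 = 18.3043.

T² ≈ 18.3043


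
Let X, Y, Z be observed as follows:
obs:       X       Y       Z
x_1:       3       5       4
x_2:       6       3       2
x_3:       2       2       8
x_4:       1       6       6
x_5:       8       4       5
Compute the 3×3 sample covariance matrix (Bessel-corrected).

Step 1 — column means:
  mean(X) = (3 + 6 + 2 + 1 + 8) / 5 = 20/5 = 4
  mean(Y) = (5 + 3 + 2 + 6 + 4) / 5 = 20/5 = 4
  mean(Z) = (4 + 2 + 8 + 6 + 5) / 5 = 25/5 = 5

Step 2 — sample covariance S[i,j] = (1/(n-1)) · Σ_k (x_{k,i} - mean_i) · (x_{k,j} - mean_j), with n-1 = 4.
  S[X,X] = ((-1)·(-1) + (2)·(2) + (-2)·(-2) + (-3)·(-3) + (4)·(4)) / 4 = 34/4 = 8.5
  S[X,Y] = ((-1)·(1) + (2)·(-1) + (-2)·(-2) + (-3)·(2) + (4)·(0)) / 4 = -5/4 = -1.25
  S[X,Z] = ((-1)·(-1) + (2)·(-3) + (-2)·(3) + (-3)·(1) + (4)·(0)) / 4 = -14/4 = -3.5
  S[Y,Y] = ((1)·(1) + (-1)·(-1) + (-2)·(-2) + (2)·(2) + (0)·(0)) / 4 = 10/4 = 2.5
  S[Y,Z] = ((1)·(-1) + (-1)·(-3) + (-2)·(3) + (2)·(1) + (0)·(0)) / 4 = -2/4 = -0.5
  S[Z,Z] = ((-1)·(-1) + (-3)·(-3) + (3)·(3) + (1)·(1) + (0)·(0)) / 4 = 20/4 = 5

S is symmetric (S[j,i] = S[i,j]). Assembling:

S = [[8.5, -1.25, -3.5],
 [-1.25, 2.5, -0.5],
 [-3.5, -0.5, 5]]


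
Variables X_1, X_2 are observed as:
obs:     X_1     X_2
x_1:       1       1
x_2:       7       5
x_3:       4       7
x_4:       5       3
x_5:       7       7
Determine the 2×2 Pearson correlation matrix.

Step 1 — column means:
  mean(X_1) = (1 + 7 + 4 + 5 + 7) / 5 = 24/5 = 4.8
  mean(X_2) = (1 + 5 + 7 + 3 + 7) / 5 = 23/5 = 4.6

Step 2 — sample variances and covariances s[i,j] = (1/(n-1)) · Σ_k (x_{k,i} - mean_i) · (x_{k,j} - mean_j), with n-1 = 4:
  s[X_1,X_1] = ((-3.8)·(-3.8) + (2.2)·(2.2) + (-0.8)·(-0.8) + (0.2)·(0.2) + (2.2)·(2.2)) / 4 = 24.8/4 = 6.2
  s[X_1,X_2] = ((-3.8)·(-3.6) + (2.2)·(0.4) + (-0.8)·(2.4) + (0.2)·(-1.6) + (2.2)·(2.4)) / 4 = 17.6/4 = 4.4
  s[X_2,X_2] = ((-3.6)·(-3.6) + (0.4)·(0.4) + (2.4)·(2.4) + (-1.6)·(-1.6) + (2.4)·(2.4)) / 4 = 27.2/4 = 6.8
  Sample standard deviations s_i = √(s[i,i]):
  s(X_1) = √(6.2) = 2.49
  s(X_2) = √(6.8) = 2.6077

Step 3 — r_{ij} = s_{ij} / (s_i · s_j):
  r[X_1,X_1] = 1 (diagonal).
  r[X_1,X_2] = 4.4 / (2.49 · 2.6077) = 4.4 / 6.4931 = 0.6776
  r[X_2,X_2] = 1 (diagonal).

R is symmetric with unit diagonal. Assembling:

R = [[1, 0.6776],
 [0.6776, 1]]


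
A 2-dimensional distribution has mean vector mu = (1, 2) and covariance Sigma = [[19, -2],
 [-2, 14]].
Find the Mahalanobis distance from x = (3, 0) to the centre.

Step 1 — centre the observation: (x - mu) = (2, -2).

Step 2 — invert Sigma. det(Sigma) = 19·14 - (-2)² = 262.
  Sigma^{-1} = (1/det) · [[d, -b], [-b, a]] = [[0.0534, 0.0076],
 [0.0076, 0.0725]].

Step 3 — form the quadratic (x - mu)^T · Sigma^{-1} · (x - mu):
  Sigma^{-1} · (x - mu) = (0.0916, -0.1298).
  (x - mu)^T · [Sigma^{-1} · (x - mu)] = (2)·(0.0916) + (-2)·(-0.1298) = 0.4427.

Step 4 — take square root: d = √(0.4427) ≈ 0.6654.

d(x, mu) = √(0.4427) ≈ 0.6654


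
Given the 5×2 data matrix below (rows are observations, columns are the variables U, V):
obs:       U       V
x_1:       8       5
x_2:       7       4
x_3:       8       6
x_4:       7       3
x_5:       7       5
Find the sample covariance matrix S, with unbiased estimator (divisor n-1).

Step 1 — column means:
  mean(U) = (8 + 7 + 8 + 7 + 7) / 5 = 37/5 = 7.4
  mean(V) = (5 + 4 + 6 + 3 + 5) / 5 = 23/5 = 4.6

Step 2 — sample covariance S[i,j] = (1/(n-1)) · Σ_k (x_{k,i} - mean_i) · (x_{k,j} - mean_j), with n-1 = 4.
  S[U,U] = ((0.6)·(0.6) + (-0.4)·(-0.4) + (0.6)·(0.6) + (-0.4)·(-0.4) + (-0.4)·(-0.4)) / 4 = 1.2/4 = 0.3
  S[U,V] = ((0.6)·(0.4) + (-0.4)·(-0.6) + (0.6)·(1.4) + (-0.4)·(-1.6) + (-0.4)·(0.4)) / 4 = 1.8/4 = 0.45
  S[V,V] = ((0.4)·(0.4) + (-0.6)·(-0.6) + (1.4)·(1.4) + (-1.6)·(-1.6) + (0.4)·(0.4)) / 4 = 5.2/4 = 1.3

S is symmetric (S[j,i] = S[i,j]). Assembling:

S = [[0.3, 0.45],
 [0.45, 1.3]]


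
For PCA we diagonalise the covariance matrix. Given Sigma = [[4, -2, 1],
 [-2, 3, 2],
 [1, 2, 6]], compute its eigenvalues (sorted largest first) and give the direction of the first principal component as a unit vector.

Step 1 — characteristic polynomial p(λ) = det(λI - Sigma) = λ³ - tr·λ² + c_1·λ - det, where tr = trace, c_1 = sum of the principal 2×2 minors, det = det(Sigma):
  tr = 4 + 3 + 6 = 13,
  c_1 = (4·3 - (-2)²) + (4·6 - (1)²) + (3·6 - (2)²) = 8 + 23 + 14 = 45,
  det = 4·(3·6 - (2)²) - (-2)·((-2)·6 - (2)·(1)) + (1)·((-2)·(2) - 3·(1)) = 4·(14) - (-2)·(-14) + (1)·(-7) = 21.
  So p(λ) = λ³ - 13λ² + 45λ - 21.
Step 2 — look for an integer root (rational root theorem: any rational root is an integer divisor of 21). Testing λ = 7:
  p(7) = 343 - 637 + 315 - 21 = 0  ✓
  Dividing out (λ - 7): p(λ) = (λ - 7)(λ² - 6λ + 3).
Step 3 — remaining eigenvalues from the quadratic λ² - 6λ + 3 = 0:
  Δ = 6² - 4·3 = 36 - 12 = 24,  λ = (6 ± √24)/2 = (6 ± 4.899)/2 ≈ 5.4495 or 0.5505.
  Sorted: λ_1 = 7,  λ_2 = 5.4495,  λ_3 = 0.5505  (check: sum = 13 = tr ✓).

Step 4 — unit eigenvector for λ_1 = 7: v spans the null space of (Sigma - λ_1 I), whose rows are
  r_1 = (-3, -2, 1),  r_2 = (-2, -4, 2),  r_3 = (1, 2, -1).
  v is orthogonal to every row, so take v ∝ r_1 × r_2 = ((-2)·(2) - (1)·(-4), (1)·(-2) - (-3)·(2), (-3)·(-4) - (-2)·(-2)) = (0, 4, 8).
  Rescale (divide by 4): u = (0, 1, 2).
  ||u|| = √((0)² + (1)² + (2)²) = √(5) ≈ 2.2361,  v_1 = u/||u|| ≈ (0, 0.4472, 0.8944) (||v_1|| = 1).

λ_1 = 7,  λ_2 = 5.4495,  λ_3 = 0.5505;  v_1 ≈ (0, 0.4472, 0.8944)


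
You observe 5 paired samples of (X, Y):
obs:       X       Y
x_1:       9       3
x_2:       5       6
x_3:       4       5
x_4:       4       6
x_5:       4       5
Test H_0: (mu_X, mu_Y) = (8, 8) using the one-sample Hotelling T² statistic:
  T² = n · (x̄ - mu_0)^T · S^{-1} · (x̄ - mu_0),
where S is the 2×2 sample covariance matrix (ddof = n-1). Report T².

Step 1 — sample mean vector:
  mean(X) = (9 + 5 + 4 + 4 + 4) / 5 = 26/5 = 5.2
  mean(Y) = (3 + 6 + 5 + 6 + 5) / 5 = 25/5 = 5
  x̄ = (5.2, 5),  deviation x̄ - mu_0 = (5.2, 5) - (8, 8) = (-2.8, -3).

Step 2 — sample covariance matrix, S[i,j] = (1/(n-1)) · Σ_k (x_{k,i} - mean_i) · (x_{k,j} - mean_j), divisor n-1 = 4:
  S[X,X] = ((3.8)·(3.8) + (-0.2)·(-0.2) + (-1.2)·(-1.2) + (-1.2)·(-1.2) + (-1.2)·(-1.2)) / 4 = 18.8/4 = 4.7
  S[X,Y] = ((3.8)·(-2) + (-0.2)·(1) + (-1.2)·(0) + (-1.2)·(1) + (-1.2)·(0)) / 4 = -9/4 = -2.25
  S[Y,Y] = ((-2)·(-2) + (1)·(1) + (0)·(0) + (1)·(1) + (0)·(0)) / 4 = 6/4 = 1.5
  S = [[4.7, -2.25],
 [-2.25, 1.5]].

Step 3 — invert S. det(S) = 4.7·1.5 - (-2.25)² = 1.9875.
  S^{-1} = (1/det) · [[d, -b], [-b, a]] = [[0.7547, 1.1321],
 [1.1321, 2.3648]].

Step 4 — quadratic form (x̄ - mu_0)^T · S^{-1} · (x̄ - mu_0):
  S^{-1} · (x̄ - mu_0) = (-5.5094, -10.2642),
  (x̄ - mu_0)^T · [...] = (-2.8)·(-5.5094) + (-3)·(-10.2642) = 46.2189.

Step 5 — scale by n: T² = 5 · 46.2189 = 231.0943.

T² ≈ 231.0943


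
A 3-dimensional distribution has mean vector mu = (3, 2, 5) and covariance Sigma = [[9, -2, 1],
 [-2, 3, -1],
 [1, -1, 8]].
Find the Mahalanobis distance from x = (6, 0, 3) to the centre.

Step 1 — centre the observation: (x - mu) = (3, -2, -2).

Step 2 — invert Sigma (cofactor / det for 3×3, or solve directly):
  Sigma^{-1} = [[0.1307, 0.0852, -0.0057],
 [0.0852, 0.4034, 0.0398],
 [-0.0057, 0.0398, 0.1307]].

Step 3 — form the quadratic (x - mu)^T · Sigma^{-1} · (x - mu):
  Sigma^{-1} · (x - mu) = (0.233, -0.6307, -0.358).
  (x - mu)^T · [Sigma^{-1} · (x - mu)] = (3)·(0.233) + (-2)·(-0.6307) + (-2)·(-0.358) = 2.6761.

Step 4 — take square root: d = √(2.6761) ≈ 1.6359.

d(x, mu) = √(2.6761) ≈ 1.6359


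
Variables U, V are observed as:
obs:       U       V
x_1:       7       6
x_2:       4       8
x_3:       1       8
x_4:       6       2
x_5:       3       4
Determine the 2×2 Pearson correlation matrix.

Step 1 — column means:
  mean(U) = (7 + 4 + 1 + 6 + 3) / 5 = 21/5 = 4.2
  mean(V) = (6 + 8 + 8 + 2 + 4) / 5 = 28/5 = 5.6

Step 2 — sample variances and covariances s[i,j] = (1/(n-1)) · Σ_k (x_{k,i} - mean_i) · (x_{k,j} - mean_j), with n-1 = 4:
  s[U,U] = ((2.8)·(2.8) + (-0.2)·(-0.2) + (-3.2)·(-3.2) + (1.8)·(1.8) + (-1.2)·(-1.2)) / 4 = 22.8/4 = 5.7
  s[U,V] = ((2.8)·(0.4) + (-0.2)·(2.4) + (-3.2)·(2.4) + (1.8)·(-3.6) + (-1.2)·(-1.6)) / 4 = -11.6/4 = -2.9
  s[V,V] = ((0.4)·(0.4) + (2.4)·(2.4) + (2.4)·(2.4) + (-3.6)·(-3.6) + (-1.6)·(-1.6)) / 4 = 27.2/4 = 6.8
  Sample standard deviations s_i = √(s[i,i]):
  s(U) = √(5.7) = 2.3875
  s(V) = √(6.8) = 2.6077

Step 3 — r_{ij} = s_{ij} / (s_i · s_j):
  r[U,U] = 1 (diagonal).
  r[U,V] = -2.9 / (2.3875 · 2.6077) = -2.9 / 6.2258 = -0.4658
  r[V,V] = 1 (diagonal).

R is symmetric with unit diagonal. Assembling:

R = [[1, -0.4658],
 [-0.4658, 1]]
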